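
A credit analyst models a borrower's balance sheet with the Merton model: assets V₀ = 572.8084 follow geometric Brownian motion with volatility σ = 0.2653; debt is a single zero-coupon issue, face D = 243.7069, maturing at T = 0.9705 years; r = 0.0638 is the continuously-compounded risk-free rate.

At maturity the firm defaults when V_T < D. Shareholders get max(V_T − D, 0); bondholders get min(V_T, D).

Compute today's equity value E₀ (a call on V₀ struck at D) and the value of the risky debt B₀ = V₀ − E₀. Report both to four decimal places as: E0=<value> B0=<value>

E0=343.7390 B0=229.0694

d₁ = [ln(V₀/D) + (r + σ²/2)T] / (σ√T)
   = [ln(572.8084/243.7069) + (0.0638 + 0.5·0.2653²)·0.9705] / (0.2653·√0.9705)
   = [0.854585 + 0.096072] / 0.261358 = 3.637380
d₂ = d₁ − σ√T = 3.637380 − 0.261358 = 3.376023
N(d₁) = 0.999862,  N(d₂) = 0.999632,  e^(−rT) = 0.939960
E₀ = V₀·N(d₁) − D·e^(−rT)·N(d₂)
   = 572.8084·0.999862 − 243.7069·0.939960·0.999632 = 343.738999
B₀ = V₀ − E₀ = 572.8084 − 343.738999 = 229.069401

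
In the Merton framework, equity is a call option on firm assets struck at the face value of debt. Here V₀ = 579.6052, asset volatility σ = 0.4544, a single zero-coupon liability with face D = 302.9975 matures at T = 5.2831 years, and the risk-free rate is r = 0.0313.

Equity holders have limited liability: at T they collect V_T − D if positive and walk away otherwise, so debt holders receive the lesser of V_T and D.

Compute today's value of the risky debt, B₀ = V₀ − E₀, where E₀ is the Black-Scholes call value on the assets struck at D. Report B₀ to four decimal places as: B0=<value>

B0=210.4158

d₁ = [ln(V₀/D) + (r + σ²/2)T] / (σ√T)
   = [ln(579.6052/302.9975) + (0.0313 + 0.5·0.4544²)·5.2831] / (0.4544·√5.2831)
   = [0.648623 + 0.710787] / 1.044438 = 1.301570
d₂ = d₁ − σ√T = 1.301570 − 1.044438 = 0.257132
N(d₁) = 0.903468,  N(d₂) = 0.601461,  e^(−rT) = 0.847588
E₀ = V₀·N(d₁) − D·e^(−rT)·N(d₂)
   = 579.6052·0.903468 − 302.9975·0.847588·0.601461 = 369.189420
B₀ = V₀ − E₀ = 579.6052 − 369.189420 = 210.415780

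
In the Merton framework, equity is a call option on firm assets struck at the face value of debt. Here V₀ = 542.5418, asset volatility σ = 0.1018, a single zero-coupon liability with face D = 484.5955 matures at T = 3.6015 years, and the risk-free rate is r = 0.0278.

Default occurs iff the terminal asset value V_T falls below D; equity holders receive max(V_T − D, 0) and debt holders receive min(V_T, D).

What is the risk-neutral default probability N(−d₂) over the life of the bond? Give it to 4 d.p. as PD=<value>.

d₁ = [ln(V₀/D) + (r + σ²/2)T] / (σ√T)
   = [ln(542.5418/484.5955) + (0.0278 + 0.5·0.1018²)·3.6015] / (0.1018·√3.6015)
   = [0.112951 + 0.118783] / 0.193192 = 1.199500
d₂ = d₁ − σ√T = 1.199500 − 0.193192 = 1.006307
risk-neutral PD = N(−d₂) = N(-1.006307) = 0.157134

PD=0.1571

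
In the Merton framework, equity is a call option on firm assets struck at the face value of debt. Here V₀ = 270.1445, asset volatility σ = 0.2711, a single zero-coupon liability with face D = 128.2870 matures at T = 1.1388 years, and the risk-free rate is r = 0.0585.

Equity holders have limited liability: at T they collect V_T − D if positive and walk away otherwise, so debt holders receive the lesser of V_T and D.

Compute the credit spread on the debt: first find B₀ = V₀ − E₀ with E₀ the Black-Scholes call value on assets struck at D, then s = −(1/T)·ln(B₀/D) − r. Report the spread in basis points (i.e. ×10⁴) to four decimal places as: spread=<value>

d₁ = [ln(V₀/D) + (r + σ²/2)T] / (σ√T)
   = [ln(270.1445/128.2870) + (0.0585 + 0.5·0.2711²)·1.1388] / (0.2711·√1.1388)
   = [0.744687 + 0.108468] / 0.289303 = 2.949000
d₂ = d₁ − σ√T = 2.949000 − 0.289303 = 2.659696
N(d₁) = 0.998406,  N(d₂) = 0.996089,  e^(−rT) = 0.935551
E₀ = V₀·N(d₁) − D·e^(−rT)·N(d₂)
   = 270.1445·0.998406 − 128.2870·0.935551·0.996089 = 150.164215
B₀ = V₀ − E₀ = 270.1445 − 150.164215 = 119.980285
spread = −(1/T)·ln(B₀/D) − r = −(1/1.1388)·ln(119.980285/128.2870) − 0.0585 = 0.00028338
in basis points: 0.00028338 × 10⁴ = 2.8338 bp

spread=2.8338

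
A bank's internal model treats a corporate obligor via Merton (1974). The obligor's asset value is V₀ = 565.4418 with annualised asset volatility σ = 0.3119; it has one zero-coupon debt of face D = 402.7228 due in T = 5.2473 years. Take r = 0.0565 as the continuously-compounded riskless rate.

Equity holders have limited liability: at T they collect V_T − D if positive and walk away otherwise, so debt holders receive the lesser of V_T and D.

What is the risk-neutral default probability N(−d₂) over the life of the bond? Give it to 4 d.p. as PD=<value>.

PD=0.2971

d₁ = [ln(V₀/D) + (r + σ²/2)T] / (σ√T)
   = [ln(565.4418/402.7228) + (0.0565 + 0.5·0.3119²)·5.2473] / (0.3119·√5.2473)
   = [0.339359 + 0.551705] / 0.714469 = 1.247170
d₂ = d₁ − σ√T = 1.247170 − 0.714469 = 0.532701
risk-neutral PD = N(−d₂) = N(-0.532701) = 0.297120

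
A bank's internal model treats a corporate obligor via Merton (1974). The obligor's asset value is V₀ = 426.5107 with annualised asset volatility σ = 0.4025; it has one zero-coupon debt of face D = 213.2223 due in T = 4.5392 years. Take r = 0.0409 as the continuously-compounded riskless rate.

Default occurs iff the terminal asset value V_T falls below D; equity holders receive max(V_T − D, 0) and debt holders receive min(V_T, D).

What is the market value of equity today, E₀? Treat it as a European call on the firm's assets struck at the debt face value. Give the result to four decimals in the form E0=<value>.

d₁ = [ln(V₀/D) + (r + σ²/2)T] / (σ√T)
   = [ln(426.5107/213.2223) + (0.0409 + 0.5·0.4025²)·4.5392] / (0.4025·√4.5392)
   = [0.693302 + 0.553343] / 0.857542 = 1.453742
d₂ = d₁ − σ√T = 1.453742 − 0.857542 = 0.596199
N(d₁) = 0.926991,  N(d₂) = 0.724479,  e^(−rT) = 0.830562
E₀ = V₀·N(d₁) − D·e^(−rT)·N(d₂)
   = 426.5107·0.926991 − 213.2223·0.830562·0.724479 = 267.070540

E0=267.0705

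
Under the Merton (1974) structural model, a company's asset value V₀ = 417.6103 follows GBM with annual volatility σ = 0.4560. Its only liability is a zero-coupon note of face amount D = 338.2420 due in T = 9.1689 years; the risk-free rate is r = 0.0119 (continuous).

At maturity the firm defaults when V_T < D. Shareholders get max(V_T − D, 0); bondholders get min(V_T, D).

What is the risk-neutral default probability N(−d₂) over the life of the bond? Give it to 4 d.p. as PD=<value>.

d₁ = [ln(V₀/D) + (r + σ²/2)T] / (σ√T)
   = [ln(417.6103/338.2420) + (0.0119 + 0.5·0.4560²)·9.1689] / (0.4560·√9.1689)
   = [0.210787 + 1.062382] / 1.380777 = 0.922067
d₂ = d₁ − σ√T = 0.922067 − 1.380777 = -0.458709
risk-neutral PD = N(−d₂) = N(0.458709) = 0.676779

PD=0.6768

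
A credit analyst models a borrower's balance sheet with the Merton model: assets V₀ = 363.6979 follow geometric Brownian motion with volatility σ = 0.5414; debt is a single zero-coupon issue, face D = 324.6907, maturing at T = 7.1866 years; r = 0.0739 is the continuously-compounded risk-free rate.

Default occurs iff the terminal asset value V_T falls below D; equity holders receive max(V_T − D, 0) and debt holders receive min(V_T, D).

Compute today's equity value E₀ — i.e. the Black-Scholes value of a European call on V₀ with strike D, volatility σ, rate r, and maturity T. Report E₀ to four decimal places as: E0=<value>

E0=245.3874

d₁ = [ln(V₀/D) + (r + σ²/2)T] / (σ√T)
   = [ln(363.6979/324.6907) + (0.0739 + 0.5·0.5414²)·7.1866] / (0.5414·√7.1866)
   = [0.113451 + 1.584336] / 1.451376 = 1.169777
d₂ = d₁ − σ√T = 1.169777 − 1.451376 = -0.281599
N(d₁) = 0.878955,  N(d₂) = 0.389125,  e^(−rT) = 0.587964
E₀ = V₀·N(d₁) − D·e^(−rT)·N(d₂)
   = 363.6979·0.878955 − 324.6907·0.587964·0.389125 = 245.387417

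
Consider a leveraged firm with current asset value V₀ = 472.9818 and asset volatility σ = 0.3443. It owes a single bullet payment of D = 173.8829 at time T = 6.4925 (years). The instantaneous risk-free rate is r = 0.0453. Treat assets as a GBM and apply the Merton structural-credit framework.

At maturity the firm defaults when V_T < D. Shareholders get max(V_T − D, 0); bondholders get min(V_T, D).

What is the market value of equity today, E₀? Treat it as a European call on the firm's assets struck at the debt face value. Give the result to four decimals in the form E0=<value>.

d₁ = [ln(V₀/D) + (r + σ²/2)T] / (σ√T)
   = [ln(472.9818/173.8829) + (0.0453 + 0.5·0.3443²)·6.4925] / (0.3443·√6.4925)
   = [1.000675 + 0.678929] / 0.877290 = 1.914537
d₂ = d₁ − σ√T = 1.914537 − 0.877290 = 1.037248
N(d₁) = 0.972224,  N(d₂) = 0.850190,  e^(−rT) = 0.745194
E₀ = V₀·N(d₁) − D·e^(−rT)·N(d₂)
   = 472.9818·0.972224 − 173.8829·0.745194·0.850190 = 349.679708

E0=349.6797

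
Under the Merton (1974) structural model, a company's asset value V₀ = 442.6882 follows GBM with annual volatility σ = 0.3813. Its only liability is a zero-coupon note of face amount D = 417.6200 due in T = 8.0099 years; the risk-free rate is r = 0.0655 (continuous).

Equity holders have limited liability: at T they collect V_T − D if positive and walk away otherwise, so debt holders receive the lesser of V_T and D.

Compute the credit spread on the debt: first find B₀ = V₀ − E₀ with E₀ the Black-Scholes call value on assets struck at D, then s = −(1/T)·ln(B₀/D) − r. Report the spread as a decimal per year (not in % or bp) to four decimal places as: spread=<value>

spread=0.0357

d₁ = [ln(V₀/D) + (r + σ²/2)T] / (σ√T)
   = [ln(442.6882/417.6200) + (0.0655 + 0.5·0.3813²)·8.0099] / (0.3813·√8.0099)
   = [0.058294 + 1.106927] / 1.079146 = 1.079761
d₂ = d₁ − σ√T = 1.079761 − 1.079146 = 0.000615
N(d₁) = 0.859876,  N(d₂) = 0.500245,  e^(−rT) = 0.591763
E₀ = V₀·N(d₁) − D·e^(−rT)·N(d₂)
   = 442.6882·0.859876 − 417.6200·0.591763·0.500245 = 257.030116
B₀ = V₀ − E₀ = 442.6882 − 257.030116 = 185.658084
spread = −(1/T)·ln(B₀/D) − r = −(1/8.0099)·ln(185.658084/417.6200) − 0.0655 = 0.03570791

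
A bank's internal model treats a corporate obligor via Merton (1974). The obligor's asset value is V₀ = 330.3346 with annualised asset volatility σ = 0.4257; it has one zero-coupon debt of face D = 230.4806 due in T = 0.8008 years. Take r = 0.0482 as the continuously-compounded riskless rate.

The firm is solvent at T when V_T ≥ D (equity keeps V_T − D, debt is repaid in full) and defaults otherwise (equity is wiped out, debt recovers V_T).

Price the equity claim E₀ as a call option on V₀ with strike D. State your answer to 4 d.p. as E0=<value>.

E0=116.3505

d₁ = [ln(V₀/D) + (r + σ²/2)T] / (σ√T)
   = [ln(330.3346/230.4806) + (0.0482 + 0.5·0.4257²)·0.8008] / (0.4257·√0.8008)
   = [0.359939 + 0.111159] / 0.380948 = 1.236648
d₂ = d₁ − σ√T = 1.236648 − 0.380948 = 0.855700
N(d₁) = 0.891891,  N(d₂) = 0.803918,  e^(−rT) = 0.962137
E₀ = V₀·N(d₁) − D·e^(−rT)·N(d₂)
   = 330.3346·0.891891 − 230.4806·0.962137·0.803918 = 116.350523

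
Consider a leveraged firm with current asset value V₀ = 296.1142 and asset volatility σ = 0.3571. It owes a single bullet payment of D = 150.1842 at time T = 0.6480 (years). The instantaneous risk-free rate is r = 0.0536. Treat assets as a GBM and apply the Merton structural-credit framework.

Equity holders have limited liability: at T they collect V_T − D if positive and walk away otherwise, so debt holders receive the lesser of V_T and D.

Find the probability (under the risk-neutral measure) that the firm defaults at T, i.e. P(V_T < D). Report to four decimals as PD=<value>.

PD=0.0097

d₁ = [ln(V₀/D) + (r + σ²/2)T] / (σ√T)
   = [ln(296.1142/150.1842) + (0.0536 + 0.5·0.3571²)·0.6480] / (0.3571·√0.6480)
   = [0.678883 + 0.076049] / 0.287460 = 2.626216
d₂ = d₁ − σ√T = 2.626216 − 0.287460 = 2.338756
risk-neutral PD = N(−d₂) = N(-2.338756) = 0.009674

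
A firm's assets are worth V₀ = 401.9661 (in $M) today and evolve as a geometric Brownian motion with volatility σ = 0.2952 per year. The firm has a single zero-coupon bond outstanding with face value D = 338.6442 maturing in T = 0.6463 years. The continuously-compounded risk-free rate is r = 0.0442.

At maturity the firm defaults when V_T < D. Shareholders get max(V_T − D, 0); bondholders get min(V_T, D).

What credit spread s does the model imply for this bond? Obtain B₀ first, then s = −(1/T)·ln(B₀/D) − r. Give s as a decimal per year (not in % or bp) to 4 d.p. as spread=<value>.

spread=0.0457

d₁ = [ln(V₀/D) + (r + σ²/2)T] / (σ√T)
   = [ln(401.9661/338.6442) + (0.0442 + 0.5·0.2952²)·0.6463] / (0.2952·√0.6463)
   = [0.171418 + 0.056727] / 0.237320 = 0.961339
d₂ = d₁ − σ√T = 0.961339 − 0.237320 = 0.724019
N(d₁) = 0.831809,  N(d₂) = 0.765473,  e^(−rT) = 0.971838
E₀ = V₀·N(d₁) − D·e^(−rT)·N(d₂)
   = 401.9661·0.831809 − 338.6442·0.971838·0.765473 = 82.436355
B₀ = V₀ − E₀ = 401.9661 − 82.436355 = 319.529745
spread = −(1/T)·ln(B₀/D) − r = −(1/0.6463)·ln(319.529745/338.6442) − 0.0442 = 0.04569576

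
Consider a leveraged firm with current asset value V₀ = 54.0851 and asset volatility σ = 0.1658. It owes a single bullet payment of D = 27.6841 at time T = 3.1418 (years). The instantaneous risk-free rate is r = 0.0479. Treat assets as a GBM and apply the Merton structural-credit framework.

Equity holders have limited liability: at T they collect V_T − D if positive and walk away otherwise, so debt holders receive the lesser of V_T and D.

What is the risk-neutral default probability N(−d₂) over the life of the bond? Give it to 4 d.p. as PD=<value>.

PD=0.0041

d₁ = [ln(V₀/D) + (r + σ²/2)T] / (σ√T)
   = [ln(54.0851/27.6841) + (0.0479 + 0.5·0.1658²)·3.1418] / (0.1658·√3.1418)
   = [0.669700 + 0.193676] / 0.293883 = 2.937827
d₂ = d₁ − σ√T = 2.937827 − 0.293883 = 2.643945
risk-neutral PD = N(−d₂) = N(-2.643945) = 0.004097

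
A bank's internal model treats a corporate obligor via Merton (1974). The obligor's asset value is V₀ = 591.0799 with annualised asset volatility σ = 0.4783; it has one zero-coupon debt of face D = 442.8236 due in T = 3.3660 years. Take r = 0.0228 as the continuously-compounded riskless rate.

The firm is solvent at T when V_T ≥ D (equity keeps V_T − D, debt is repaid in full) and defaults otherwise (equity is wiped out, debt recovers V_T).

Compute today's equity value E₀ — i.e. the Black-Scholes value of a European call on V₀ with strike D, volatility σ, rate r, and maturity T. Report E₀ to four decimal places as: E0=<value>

d₁ = [ln(V₀/D) + (r + σ²/2)T] / (σ√T)
   = [ln(591.0799/442.8236) + (0.0228 + 0.5·0.4783²)·3.3660] / (0.4783·√3.3660)
   = [0.288780 + 0.461766] / 0.877521 = 0.855303
d₂ = d₁ − σ√T = 0.855303 − 0.877521 = -0.022218
N(d₁) = 0.803808,  N(d₂) = 0.491137,  e^(−rT) = 0.926126
E₀ = V₀·N(d₁) − D·e^(−rT)·N(d₂)
   = 591.0799·0.803808 − 442.8236·0.926126·0.491137 = 273.694429

E0=273.6944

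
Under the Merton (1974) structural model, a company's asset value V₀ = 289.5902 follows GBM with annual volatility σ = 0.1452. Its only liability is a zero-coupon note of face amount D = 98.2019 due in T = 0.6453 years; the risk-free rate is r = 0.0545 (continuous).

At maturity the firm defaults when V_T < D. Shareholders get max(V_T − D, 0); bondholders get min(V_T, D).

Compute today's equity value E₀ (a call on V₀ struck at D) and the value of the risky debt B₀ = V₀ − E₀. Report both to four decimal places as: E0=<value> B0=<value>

E0=194.7819 B0=94.8083

d₁ = [ln(V₀/D) + (r + σ²/2)T] / (σ√T)
   = [ln(289.5902/98.2019) + (0.0545 + 0.5·0.1452²)·0.6453] / (0.1452·√0.6453)
   = [1.081441 + 0.041971] / 0.116640 = 9.631453
d₂ = d₁ − σ√T = 9.631453 − 0.116640 = 9.514813
N(d₁) = 1.000000,  N(d₂) = 1.000000,  e^(−rT) = 0.965442
E₀ = V₀·N(d₁) − D·e^(−rT)·N(d₂)
   = 289.5902·1.000000 − 98.2019·0.965442·1.000000 = 194.781923
B₀ = V₀ − E₀ = 289.5902 − 194.781923 = 94.808277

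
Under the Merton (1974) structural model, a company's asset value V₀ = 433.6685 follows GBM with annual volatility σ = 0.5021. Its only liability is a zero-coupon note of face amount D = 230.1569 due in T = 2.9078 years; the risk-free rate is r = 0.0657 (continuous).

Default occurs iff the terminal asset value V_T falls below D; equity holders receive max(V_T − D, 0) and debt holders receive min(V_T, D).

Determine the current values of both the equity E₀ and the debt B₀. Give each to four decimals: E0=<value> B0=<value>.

E0=264.2804 B0=169.3881

d₁ = [ln(V₀/D) + (r + σ²/2)T] / (σ√T)
   = [ln(433.6685/230.1569) + (0.0657 + 0.5·0.5021²)·2.9078] / (0.5021·√2.9078)
   = [0.633519 + 0.557577] / 0.856195 = 1.391151
d₂ = d₁ − σ√T = 1.391151 − 0.856195 = 0.534957
N(d₁) = 0.917910,  N(d₂) = 0.703660,  e^(−rT) = 0.826098
E₀ = V₀·N(d₁) − D·e^(−rT)·N(d₂)
   = 433.6685·0.917910 − 230.1569·0.826098·0.703660 = 264.280419
B₀ = V₀ − E₀ = 433.6685 − 264.280419 = 169.388081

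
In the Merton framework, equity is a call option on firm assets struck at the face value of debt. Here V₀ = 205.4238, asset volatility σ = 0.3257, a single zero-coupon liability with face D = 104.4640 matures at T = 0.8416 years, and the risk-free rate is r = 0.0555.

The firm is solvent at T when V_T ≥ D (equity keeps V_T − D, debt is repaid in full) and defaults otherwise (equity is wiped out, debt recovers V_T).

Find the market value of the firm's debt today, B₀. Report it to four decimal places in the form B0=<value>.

d₁ = [ln(V₀/D) + (r + σ²/2)T] / (σ√T)
   = [ln(205.4238/104.4640) + (0.0555 + 0.5·0.3257²)·0.8416] / (0.3257·√0.8416)
   = [0.676233 + 0.091347] / 0.298793 = 2.568935
d₂ = d₁ − σ√T = 2.568935 − 0.298793 = 2.270142
N(d₁) = 0.994899,  N(d₂) = 0.988401,  e^(−rT) = 0.954365
E₀ = V₀·N(d₁) − D·e^(−rT)·N(d₂)
   = 205.4238·0.994899 − 104.4640·0.954365·0.988401 = 105.835638
B₀ = V₀ − E₀ = 205.4238 − 105.835638 = 99.588162

B0=99.5882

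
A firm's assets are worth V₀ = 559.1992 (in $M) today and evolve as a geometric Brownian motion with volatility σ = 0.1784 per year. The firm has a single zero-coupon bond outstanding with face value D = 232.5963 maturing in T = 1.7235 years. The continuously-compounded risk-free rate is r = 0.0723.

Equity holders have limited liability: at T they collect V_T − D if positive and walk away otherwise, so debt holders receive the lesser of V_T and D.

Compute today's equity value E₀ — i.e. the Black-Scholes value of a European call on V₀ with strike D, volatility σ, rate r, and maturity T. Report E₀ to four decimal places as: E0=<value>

d₁ = [ln(V₀/D) + (r + σ²/2)T] / (σ√T)
   = [ln(559.1992/232.5963) + (0.0723 + 0.5·0.1784²)·1.7235] / (0.1784·√1.7235)
   = [0.877201 + 0.152036] / 0.234207 = 4.394555
d₂ = d₁ − σ√T = 4.394555 − 0.234207 = 4.160348
N(d₁) = 0.999994,  N(d₂) = 0.999984,  e^(−rT) = 0.882842
E₀ = V₀·N(d₁) − D·e^(−rT)·N(d₂)
   = 559.1992·0.999994 − 232.5963·0.882842·0.999984 = 353.853580

E0=353.8536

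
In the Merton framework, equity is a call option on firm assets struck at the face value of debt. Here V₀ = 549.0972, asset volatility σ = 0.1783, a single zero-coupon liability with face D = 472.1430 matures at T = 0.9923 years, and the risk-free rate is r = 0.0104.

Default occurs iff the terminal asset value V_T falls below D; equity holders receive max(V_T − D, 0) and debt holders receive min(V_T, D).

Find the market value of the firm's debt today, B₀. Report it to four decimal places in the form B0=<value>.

d₁ = [ln(V₀/D) + (r + σ²/2)T] / (σ√T)
   = [ln(549.0972/472.1430) + (0.0104 + 0.5·0.1783²)·0.9923] / (0.1783·√0.9923)
   = [0.150994 + 0.026093] / 0.177612 = 0.997040
d₂ = d₁ − σ√T = 0.997040 − 0.177612 = 0.819428
N(d₁) = 0.840628,  N(d₂) = 0.793729,  e^(−rT) = 0.989733
E₀ = V₀·N(d₁) − D·e^(−rT)·N(d₂)
   = 549.0972·0.840628 − 472.1430·0.989733·0.793729 = 90.680220
B₀ = V₀ − E₀ = 549.0972 − 90.680220 = 458.416980

B0=458.4170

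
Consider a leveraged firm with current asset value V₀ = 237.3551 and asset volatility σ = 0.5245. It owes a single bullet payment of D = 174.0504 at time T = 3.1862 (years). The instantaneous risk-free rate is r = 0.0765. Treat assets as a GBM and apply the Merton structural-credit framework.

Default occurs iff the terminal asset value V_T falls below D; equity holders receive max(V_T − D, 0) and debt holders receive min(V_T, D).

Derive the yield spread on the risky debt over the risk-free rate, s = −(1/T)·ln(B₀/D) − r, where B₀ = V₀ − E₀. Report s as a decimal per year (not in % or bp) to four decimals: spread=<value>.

spread=0.0697

d₁ = [ln(V₀/D) + (r + σ²/2)T] / (σ√T)
   = [ln(237.3551/174.0504) + (0.0765 + 0.5·0.5245²)·3.1862] / (0.5245·√3.1862)
   = [0.310212 + 0.682007] / 0.936229 = 1.059804
d₂ = d₁ − σ√T = 1.059804 − 0.936229 = 0.123575
N(d₁) = 0.855383,  N(d₂) = 0.549174,  e^(−rT) = 0.783688
E₀ = V₀·N(d₁) − D·e^(−rT)·N(d₂)
   = 237.3551·0.855383 − 174.0504·0.783688·0.549174 = 128.121522
B₀ = V₀ − E₀ = 237.3551 − 128.121522 = 109.233578
spread = −(1/T)·ln(B₀/D) − r = −(1/3.1862)·ln(109.233578/174.0504) − 0.0765 = 0.06971066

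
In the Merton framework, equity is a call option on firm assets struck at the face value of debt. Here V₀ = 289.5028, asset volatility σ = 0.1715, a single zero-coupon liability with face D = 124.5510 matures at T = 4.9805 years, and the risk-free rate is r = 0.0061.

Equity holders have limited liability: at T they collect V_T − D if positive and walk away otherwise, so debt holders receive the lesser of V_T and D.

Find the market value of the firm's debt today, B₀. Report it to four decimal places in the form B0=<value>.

d₁ = [ln(V₀/D) + (r + σ²/2)T] / (σ√T)
   = [ln(289.5028/124.5510) + (0.0061 + 0.5·0.1715²)·4.9805] / (0.1715·√4.9805)
   = [0.843450 + 0.103625] / 0.382737 = 2.474478
d₂ = d₁ − σ√T = 2.474478 − 0.382737 = 2.091741
N(d₁) = 0.993328,  N(d₂) = 0.981769,  e^(−rT) = 0.970076
E₀ = V₀·N(d₁) − D·e^(−rT)·N(d₂)
   = 289.5028·0.993328 − 124.5510·0.970076·0.981769 = 168.950177
B₀ = V₀ − E₀ = 289.5028 − 168.950177 = 120.552623

B0=120.5526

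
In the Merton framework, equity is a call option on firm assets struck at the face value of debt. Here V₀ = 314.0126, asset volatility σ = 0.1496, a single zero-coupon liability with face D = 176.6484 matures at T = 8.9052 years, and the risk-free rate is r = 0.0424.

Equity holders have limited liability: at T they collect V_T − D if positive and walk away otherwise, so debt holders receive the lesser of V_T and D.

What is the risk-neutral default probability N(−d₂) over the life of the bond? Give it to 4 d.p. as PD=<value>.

PD=0.0280

d₁ = [ln(V₀/D) + (r + σ²/2)T] / (σ√T)
   = [ln(314.0126/176.6484) + (0.0424 + 0.5·0.1496²)·8.9052] / (0.1496·√8.9052)
   = [0.575272 + 0.477230] / 0.446430 = 2.357597
d₂ = d₁ − σ√T = 2.357597 − 0.446430 = 1.911167
risk-neutral PD = N(−d₂) = N(-1.911167) = 0.027992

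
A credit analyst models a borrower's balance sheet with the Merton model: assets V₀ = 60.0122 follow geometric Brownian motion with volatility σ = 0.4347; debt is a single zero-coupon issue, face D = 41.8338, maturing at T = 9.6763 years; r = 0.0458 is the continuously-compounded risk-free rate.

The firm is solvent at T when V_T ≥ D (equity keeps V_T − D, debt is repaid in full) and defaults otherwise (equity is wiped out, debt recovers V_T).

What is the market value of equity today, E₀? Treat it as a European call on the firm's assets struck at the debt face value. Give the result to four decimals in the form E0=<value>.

d₁ = [ln(V₀/D) + (r + σ²/2)T] / (σ√T)
   = [ln(60.0122/41.8338) + (0.0458 + 0.5·0.4347²)·9.6763] / (0.4347·√9.6763)
   = [0.360843 + 1.357411] / 1.352210 = 1.270700
d₂ = d₁ − σ√T = 1.270700 − 1.352210 = -0.081510
N(d₁) = 0.898082,  N(d₂) = 0.467518,  e^(−rT) = 0.641995
E₀ = V₀·N(d₁) − D·e^(−rT)·N(d₂)
   = 60.0122·0.898082 − 41.8338·0.641995·0.467518 = 41.339719

E0=41.3397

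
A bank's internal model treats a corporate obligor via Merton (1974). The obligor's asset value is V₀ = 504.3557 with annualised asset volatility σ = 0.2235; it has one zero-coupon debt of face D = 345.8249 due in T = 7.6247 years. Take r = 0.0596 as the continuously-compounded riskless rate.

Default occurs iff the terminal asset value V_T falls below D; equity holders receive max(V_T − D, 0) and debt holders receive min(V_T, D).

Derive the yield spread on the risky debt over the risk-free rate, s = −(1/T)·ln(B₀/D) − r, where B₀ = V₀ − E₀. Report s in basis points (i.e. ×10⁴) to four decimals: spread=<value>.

d₁ = [ln(V₀/D) + (r + σ²/2)T] / (σ√T)
   = [ln(504.3557/345.8249) + (0.0596 + 0.5·0.2235²)·7.6247] / (0.2235·√7.6247)
   = [0.377349 + 0.644868] / 0.617147 = 1.656358
d₂ = d₁ − σ√T = 1.656358 − 0.617147 = 1.039210
N(d₁) = 0.951175,  N(d₂) = 0.850646,  e^(−rT) = 0.634808
E₀ = V₀·N(d₁) − D·e^(−rT)·N(d₂)
   = 504.3557·0.951175 − 345.8249·0.634808·0.850646 = 292.986093
B₀ = V₀ − E₀ = 504.3557 − 292.986093 = 211.369607
spread = −(1/T)·ln(B₀/D) − r = −(1/7.6247)·ln(211.369607/345.8249) − 0.0596 = 0.00496966
in basis points: 0.00496966 × 10⁴ = 49.6966 bp

spread=49.6966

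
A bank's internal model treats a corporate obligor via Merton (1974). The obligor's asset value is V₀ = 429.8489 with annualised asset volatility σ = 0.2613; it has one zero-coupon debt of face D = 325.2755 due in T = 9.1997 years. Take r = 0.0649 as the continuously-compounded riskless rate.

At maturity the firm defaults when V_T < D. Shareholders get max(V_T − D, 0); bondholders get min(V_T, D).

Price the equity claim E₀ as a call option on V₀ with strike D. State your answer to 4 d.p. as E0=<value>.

E0=264.9973

d₁ = [ln(V₀/D) + (r + σ²/2)T] / (σ√T)
   = [ln(429.8489/325.2755) + (0.0649 + 0.5·0.2613²)·9.1997] / (0.2613·√9.1997)
   = [0.278761 + 0.911128] / 0.792549 = 1.501344
d₂ = d₁ − σ√T = 1.501344 − 0.792549 = 0.708795
N(d₁) = 0.933367,  N(d₂) = 0.760774,  e^(−rT) = 0.550427
E₀ = V₀·N(d₁) − D·e^(−rT)·N(d₂)
   = 429.8489·0.933367 − 325.2755·0.550427·0.760774 = 264.997282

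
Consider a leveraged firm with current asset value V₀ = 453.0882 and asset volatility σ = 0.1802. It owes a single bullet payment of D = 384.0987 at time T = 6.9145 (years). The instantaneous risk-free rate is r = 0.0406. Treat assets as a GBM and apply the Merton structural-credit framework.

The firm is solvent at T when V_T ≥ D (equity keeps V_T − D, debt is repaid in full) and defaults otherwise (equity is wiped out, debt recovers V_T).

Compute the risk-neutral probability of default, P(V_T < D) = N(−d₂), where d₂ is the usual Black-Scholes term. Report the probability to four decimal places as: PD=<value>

PD=0.2407

d₁ = [ln(V₀/D) + (r + σ²/2)T] / (σ√T)
   = [ln(453.0882/384.0987) + (0.0406 + 0.5·0.1802²)·6.9145] / (0.1802·√6.9145)
   = [0.165187 + 0.392993] / 0.473844 = 1.177983
d₂ = d₁ − σ√T = 1.177983 − 0.473844 = 0.704139
risk-neutral PD = N(−d₂) = N(-0.704139) = 0.240673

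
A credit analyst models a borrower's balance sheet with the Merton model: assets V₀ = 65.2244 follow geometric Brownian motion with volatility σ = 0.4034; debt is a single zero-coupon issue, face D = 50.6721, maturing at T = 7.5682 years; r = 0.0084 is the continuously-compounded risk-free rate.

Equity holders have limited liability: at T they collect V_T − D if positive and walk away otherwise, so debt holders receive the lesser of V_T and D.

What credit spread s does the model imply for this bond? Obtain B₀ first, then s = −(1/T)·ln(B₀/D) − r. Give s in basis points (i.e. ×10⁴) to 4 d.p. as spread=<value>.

spread=531.8689

d₁ = [ln(V₀/D) + (r + σ²/2)T] / (σ√T)
   = [ln(65.2244/50.6721) + (0.0084 + 0.5·0.4034²)·7.5682] / (0.4034·√7.5682)
   = [0.252458 + 0.679365] / 1.109768 = 0.839656
d₂ = d₁ − σ√T = 0.839656 − 1.109768 = -0.270112
N(d₁) = 0.799449,  N(d₂) = 0.393537,  e^(−rT) = 0.938406
E₀ = V₀·N(d₁) − D·e^(−rT)·N(d₂)
   = 65.2244·0.799449 − 50.6721·0.938406·0.393537 = 33.430529
B₀ = V₀ − E₀ = 65.2244 − 33.430529 = 31.793871
spread = −(1/T)·ln(B₀/D) − r = −(1/7.5682)·ln(31.793871/50.6721) − 0.0084 = 0.05318689
in basis points: 0.05318689 × 10⁴ = 531.8689 bp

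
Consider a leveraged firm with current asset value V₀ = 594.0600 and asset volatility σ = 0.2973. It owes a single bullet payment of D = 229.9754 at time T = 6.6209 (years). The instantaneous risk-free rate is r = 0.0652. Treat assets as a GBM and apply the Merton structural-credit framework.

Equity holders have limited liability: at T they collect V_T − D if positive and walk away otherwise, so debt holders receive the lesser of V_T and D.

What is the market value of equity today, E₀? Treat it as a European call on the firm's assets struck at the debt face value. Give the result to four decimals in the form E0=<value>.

E0=447.7493

d₁ = [ln(V₀/D) + (r + σ²/2)T] / (σ√T)
   = [ln(594.0600/229.9754) + (0.0652 + 0.5·0.2973²)·6.6209] / (0.2973·√6.6209)
   = [0.949008 + 0.724284] / 0.764986 = 2.187351
d₂ = d₁ − σ√T = 2.187351 − 0.764986 = 1.422365
N(d₁) = 0.985642,  N(d₂) = 0.922540,  e^(−rT) = 0.649415
E₀ = V₀·N(d₁) − D·e^(−rT)·N(d₂)
   = 594.0600·0.985642 − 229.9754·0.649415·0.922540 = 447.749285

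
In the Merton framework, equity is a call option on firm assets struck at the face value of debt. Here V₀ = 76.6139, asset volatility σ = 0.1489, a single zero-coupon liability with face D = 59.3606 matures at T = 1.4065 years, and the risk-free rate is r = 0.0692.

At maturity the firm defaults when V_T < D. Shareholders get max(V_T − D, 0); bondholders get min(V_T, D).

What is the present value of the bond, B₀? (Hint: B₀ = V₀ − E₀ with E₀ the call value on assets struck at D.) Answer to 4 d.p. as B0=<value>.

d₁ = [ln(V₀/D) + (r + σ²/2)T] / (σ√T)
   = [ln(76.6139/59.3606) + (0.0692 + 0.5·0.1489²)·1.4065] / (0.1489·√1.4065)
   = [0.255148 + 0.112922] / 0.176589 = 2.084324
d₂ = d₁ − σ√T = 2.084324 − 0.176589 = 1.907735
N(d₁) = 0.981435,  N(d₂) = 0.971787,  e^(−rT) = 0.907257
E₀ = V₀·N(d₁) − D·e^(−rT)·N(d₂)
   = 76.6139·0.981435 − 59.3606·0.907257·0.971787 = 22.855638
B₀ = V₀ − E₀ = 76.6139 − 22.855638 = 53.758262

B0=53.7583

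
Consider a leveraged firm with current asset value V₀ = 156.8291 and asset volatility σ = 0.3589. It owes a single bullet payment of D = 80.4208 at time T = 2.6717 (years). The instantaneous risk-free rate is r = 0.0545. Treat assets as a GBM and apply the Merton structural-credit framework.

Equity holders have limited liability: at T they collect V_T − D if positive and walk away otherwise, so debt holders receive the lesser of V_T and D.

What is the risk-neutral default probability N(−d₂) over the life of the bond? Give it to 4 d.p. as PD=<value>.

d₁ = [ln(V₀/D) + (r + σ²/2)T] / (σ√T)
   = [ln(156.8291/80.4208) + (0.0545 + 0.5·0.3589²)·2.6717] / (0.3589·√2.6717)
   = [0.667884 + 0.317677] / 0.586634 = 1.680027
d₂ = d₁ − σ√T = 1.680027 − 0.586634 = 1.093393
risk-neutral PD = N(−d₂) = N(-1.093393) = 0.137111

PD=0.1371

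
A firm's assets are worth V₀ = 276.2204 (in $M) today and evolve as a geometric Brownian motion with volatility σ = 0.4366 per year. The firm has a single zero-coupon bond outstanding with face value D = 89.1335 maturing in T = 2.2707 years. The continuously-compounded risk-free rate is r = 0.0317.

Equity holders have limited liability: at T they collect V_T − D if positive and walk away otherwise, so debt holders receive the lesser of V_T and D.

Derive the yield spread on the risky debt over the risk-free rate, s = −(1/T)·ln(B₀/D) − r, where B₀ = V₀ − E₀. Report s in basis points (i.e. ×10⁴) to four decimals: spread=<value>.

spread=67.8848

d₁ = [ln(V₀/D) + (r + σ²/2)T] / (σ√T)
   = [ln(276.2204/89.1335) + (0.0317 + 0.5·0.4366²)·2.2707] / (0.4366·√2.2707)
   = [1.131064 + 0.288401] / 0.657906 = 2.157551
d₂ = d₁ − σ√T = 2.157551 − 0.657906 = 1.499645
N(d₁) = 0.984519,  N(d₂) = 0.933147,  e^(−rT) = 0.930548
E₀ = V₀·N(d₁) − D·e^(−rT)·N(d₂)
   = 276.2204·0.984519 − 89.1335·0.930548·0.933147 = 194.546094
B₀ = V₀ − E₀ = 276.2204 − 194.546094 = 81.674306
spread = −(1/T)·ln(B₀/D) − r = −(1/2.2707)·ln(81.674306/89.1335) − 0.0317 = 0.00678848
in basis points: 0.00678848 × 10⁴ = 67.8848 bp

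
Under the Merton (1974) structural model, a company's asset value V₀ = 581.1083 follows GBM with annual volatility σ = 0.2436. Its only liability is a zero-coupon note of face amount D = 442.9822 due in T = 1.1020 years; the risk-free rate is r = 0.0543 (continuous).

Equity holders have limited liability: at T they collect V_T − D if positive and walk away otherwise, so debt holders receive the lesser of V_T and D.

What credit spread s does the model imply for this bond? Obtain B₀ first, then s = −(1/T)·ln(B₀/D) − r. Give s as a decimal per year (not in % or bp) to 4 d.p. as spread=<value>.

d₁ = [ln(V₀/D) + (r + σ²/2)T] / (σ√T)
   = [ln(581.1083/442.9822) + (0.0543 + 0.5·0.2436²)·1.1020] / (0.2436·√1.1020)
   = [0.271408 + 0.092535] / 0.255722 = 1.423198
d₂ = d₁ − σ√T = 1.423198 − 0.255722 = 1.167476
N(d₁) = 0.922661,  N(d₂) = 0.878491,  e^(−rT) = 0.941917
E₀ = V₀·N(d₁) − D·e^(−rT)·N(d₂)
   = 581.1083·0.922661 − 442.9822·0.941917·0.878491 = 169.613424
B₀ = V₀ − E₀ = 581.1083 − 169.613424 = 411.494876
spread = −(1/T)·ln(B₀/D) − r = −(1/1.1020)·ln(411.494876/442.9822) − 0.0543 = 0.01260837

spread=0.0126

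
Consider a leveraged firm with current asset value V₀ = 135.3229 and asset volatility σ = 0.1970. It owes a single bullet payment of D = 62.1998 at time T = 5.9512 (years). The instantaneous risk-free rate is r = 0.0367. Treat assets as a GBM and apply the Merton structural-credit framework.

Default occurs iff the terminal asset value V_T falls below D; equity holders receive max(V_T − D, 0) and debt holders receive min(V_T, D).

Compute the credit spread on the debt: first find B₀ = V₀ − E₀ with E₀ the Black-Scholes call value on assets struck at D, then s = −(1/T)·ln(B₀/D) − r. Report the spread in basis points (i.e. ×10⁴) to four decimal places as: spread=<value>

d₁ = [ln(V₀/D) + (r + σ²/2)T] / (σ√T)
   = [ln(135.3229/62.1998) + (0.0367 + 0.5·0.1970²)·5.9512] / (0.1970·√5.9512)
   = [0.777312 + 0.333889] / 0.480583 = 2.312193
d₂ = d₁ − σ√T = 2.312193 − 0.480583 = 1.831610
N(d₁) = 0.989616,  N(d₂) = 0.966495,  e^(−rT) = 0.803797
E₀ = V₀·N(d₁) − D·e^(−rT)·N(d₂)
   = 135.3229·0.989616 − 62.1998·0.803797·0.966495 = 85.596889
B₀ = V₀ − E₀ = 135.3229 − 85.596889 = 49.726011
spread = −(1/T)·ln(B₀/D) − r = −(1/5.9512)·ln(49.726011/62.1998) − 0.0367 = 0.00090983
in basis points: 0.00090983 × 10⁴ = 9.0983 bp

spread=9.0983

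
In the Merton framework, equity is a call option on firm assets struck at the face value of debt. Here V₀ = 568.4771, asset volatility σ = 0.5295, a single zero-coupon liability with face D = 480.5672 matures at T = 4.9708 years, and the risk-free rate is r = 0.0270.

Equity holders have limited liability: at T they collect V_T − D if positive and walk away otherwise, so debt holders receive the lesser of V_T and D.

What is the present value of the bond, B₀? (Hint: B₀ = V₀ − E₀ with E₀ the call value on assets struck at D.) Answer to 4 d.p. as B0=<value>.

B0=268.0523

d₁ = [ln(V₀/D) + (r + σ²/2)T] / (σ√T)
   = [ln(568.4771/480.5672) + (0.0270 + 0.5·0.5295²)·4.9708] / (0.5295·√4.9708)
   = [0.167994 + 0.831044] / 1.180536 = 0.846258
d₂ = d₁ − σ√T = 0.846258 − 1.180536 = -0.334278
N(d₁) = 0.801296,  N(d₂) = 0.369085,  e^(−rT) = 0.874405
E₀ = V₀·N(d₁) − D·e^(−rT)·N(d₂)
   = 568.4771·0.801296 − 480.5672·0.874405·0.369085 = 300.424834
B₀ = V₀ − E₀ = 568.4771 − 300.424834 = 268.052266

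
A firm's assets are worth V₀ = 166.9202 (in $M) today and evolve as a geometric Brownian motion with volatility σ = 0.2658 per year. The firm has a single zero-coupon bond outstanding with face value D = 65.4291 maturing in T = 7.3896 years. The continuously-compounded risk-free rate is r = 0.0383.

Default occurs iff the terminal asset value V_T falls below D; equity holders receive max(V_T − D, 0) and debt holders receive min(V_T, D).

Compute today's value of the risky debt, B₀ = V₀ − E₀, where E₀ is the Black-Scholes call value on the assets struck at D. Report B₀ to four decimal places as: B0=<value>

B0=48.1253

d₁ = [ln(V₀/D) + (r + σ²/2)T] / (σ√T)
   = [ln(166.9202/65.4291) + (0.0383 + 0.5·0.2658²)·7.3896] / (0.2658·√7.3896)
   = [0.936549 + 0.544058] / 0.722546 = 2.049152
d₂ = d₁ − σ√T = 2.049152 − 0.722546 = 1.326607
N(d₁) = 0.979776,  N(d₂) = 0.907681,  e^(−rT) = 0.753503
E₀ = V₀·N(d₁) − D·e^(−rT)·N(d₂)
   = 166.9202·0.979776 − 65.4291·0.753503·0.907681 = 118.794864
B₀ = V₀ − E₀ = 166.9202 − 118.794864 = 48.125336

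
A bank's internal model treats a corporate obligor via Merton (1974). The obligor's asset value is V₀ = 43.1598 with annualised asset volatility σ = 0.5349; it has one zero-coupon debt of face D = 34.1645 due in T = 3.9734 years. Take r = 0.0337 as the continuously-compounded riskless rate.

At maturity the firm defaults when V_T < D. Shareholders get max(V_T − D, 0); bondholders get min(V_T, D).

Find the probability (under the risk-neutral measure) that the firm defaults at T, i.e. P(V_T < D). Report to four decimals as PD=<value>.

PD=0.5747

d₁ = [ln(V₀/D) + (r + σ²/2)T] / (σ√T)
   = [ln(43.1598/34.1645) + (0.0337 + 0.5·0.5349²)·3.9734] / (0.5349·√3.9734)
   = [0.233722 + 0.702334] / 1.066237 = 0.877907
d₂ = d₁ − σ√T = 0.877907 − 1.066237 = -0.188330
risk-neutral PD = N(−d₂) = N(0.188330) = 0.574691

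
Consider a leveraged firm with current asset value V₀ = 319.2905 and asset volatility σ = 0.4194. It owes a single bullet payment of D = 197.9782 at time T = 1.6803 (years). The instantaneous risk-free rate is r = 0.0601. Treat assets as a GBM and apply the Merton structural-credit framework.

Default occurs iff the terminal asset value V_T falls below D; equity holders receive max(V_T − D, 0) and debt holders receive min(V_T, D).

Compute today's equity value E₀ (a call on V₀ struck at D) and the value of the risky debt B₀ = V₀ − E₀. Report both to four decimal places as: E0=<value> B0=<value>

E0=149.6574 B0=169.6331

d₁ = [ln(V₀/D) + (r + σ²/2)T] / (σ√T)
   = [ln(319.2905/197.9782) + (0.0601 + 0.5·0.4194²)·1.6803] / (0.4194·√1.6803)
   = [0.477944 + 0.248765] / 0.543653 = 1.336716
d₂ = d₁ − σ√T = 1.336716 − 0.543653 = 0.793063
N(d₁) = 0.909342,  N(d₂) = 0.786129,  e^(−rT) = 0.903946
E₀ = V₀·N(d₁) − D·e^(−rT)·N(d₂)
   = 319.2905·0.909342 − 197.9782·0.903946·0.786129 = 149.657436
B₀ = V₀ − E₀ = 319.2905 − 149.657436 = 169.633064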